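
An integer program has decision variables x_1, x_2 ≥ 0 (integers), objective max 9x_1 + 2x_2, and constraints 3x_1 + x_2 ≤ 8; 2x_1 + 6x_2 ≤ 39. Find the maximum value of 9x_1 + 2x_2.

22

(x_1,x_2)=(2,2) is feasible, giving 22.
(x_1,x_2)=(2,1) is feasible, giving 20.
(x_1,x_2)=(2,0) is feasible, giving 18.
No feasible integer point exceeds 22.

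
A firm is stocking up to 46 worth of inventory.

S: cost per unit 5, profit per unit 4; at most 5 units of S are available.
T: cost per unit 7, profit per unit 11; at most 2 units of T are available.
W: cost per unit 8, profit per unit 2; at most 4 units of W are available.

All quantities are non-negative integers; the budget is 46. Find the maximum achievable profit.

This is a bounded integer knapsack.
Take 5×S and 2×T: cost 39 ≤ 46, profit 5·4 + 2·11 = 42.
T has the best ratio (11/7) and is taken to its limit of 2; remaining capacity is filled optimally with the others.

42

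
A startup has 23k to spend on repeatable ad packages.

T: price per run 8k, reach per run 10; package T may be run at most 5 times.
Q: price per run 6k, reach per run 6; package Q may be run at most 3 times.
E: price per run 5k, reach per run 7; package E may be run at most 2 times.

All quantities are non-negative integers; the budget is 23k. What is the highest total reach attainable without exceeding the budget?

Take 2×T and 1×E: price 21 ≤ 23, reach 2·10 + 1·7 = 27.
No other integer combination yields more.

27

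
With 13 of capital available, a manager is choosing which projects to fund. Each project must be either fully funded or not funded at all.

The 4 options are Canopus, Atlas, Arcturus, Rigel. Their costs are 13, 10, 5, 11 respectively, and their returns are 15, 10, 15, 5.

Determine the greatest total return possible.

15

Allowing fractional choices, the relaxed optimum would be about 24.2, but projects are indivisible.
Arcturus: cost 5 ≤ 13, return 15.
Canopus: cost 13 ≤ 13, return 15.
The maximum return is 15; one optimal choice is Arcturus.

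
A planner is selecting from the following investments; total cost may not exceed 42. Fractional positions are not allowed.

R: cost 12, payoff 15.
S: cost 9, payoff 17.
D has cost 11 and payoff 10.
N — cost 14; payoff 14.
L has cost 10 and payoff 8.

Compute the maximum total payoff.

Allowing fractional choices, the relaxed optimum would be about 52.4, but investments are indivisible.
R + S + D + L: cost 12 + 9 + 11 + 10 = 42 ≤ 42, payoff 15 + 17 + 10 + 8 = 50.
R + S + D: cost 12 + 9 + 11 = 32 ≤ 42, payoff 15 + 17 + 10 = 42.
R + S + N: cost 12 + 9 + 14 = 35 ≤ 42, payoff 15 + 17 + 14 = 46.
Best is R, S, D, and L with total payoff 50.

50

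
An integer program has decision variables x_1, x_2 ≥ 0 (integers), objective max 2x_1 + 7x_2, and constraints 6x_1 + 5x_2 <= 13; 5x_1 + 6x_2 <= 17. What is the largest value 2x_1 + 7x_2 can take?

(x_1,x_2)=(0,2) is feasible, giving 14.
(x_1,x_2)=(1,1) is feasible, giving 9.
No feasible integer point exceeds 14.

14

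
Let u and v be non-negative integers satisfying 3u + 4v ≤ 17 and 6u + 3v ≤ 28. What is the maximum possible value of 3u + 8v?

The continuous relaxation peaks at (0, 4.25) with value 34.00; rounding to a feasible lattice point costs some objective.
(u,v)=(0,4): 3·0+4·4=16≤17, 6·0+3·4=12≤28, objective 32.
(u,v)=(1,3): 3·1+4·3=15≤17, 6·1+3·3=15≤28, objective 27.
(u,v)=(0,3): 3·0+4·3=12≤17, 6·0+3·3=9≤28, objective 24.
No feasible integer point exceeds 32.

32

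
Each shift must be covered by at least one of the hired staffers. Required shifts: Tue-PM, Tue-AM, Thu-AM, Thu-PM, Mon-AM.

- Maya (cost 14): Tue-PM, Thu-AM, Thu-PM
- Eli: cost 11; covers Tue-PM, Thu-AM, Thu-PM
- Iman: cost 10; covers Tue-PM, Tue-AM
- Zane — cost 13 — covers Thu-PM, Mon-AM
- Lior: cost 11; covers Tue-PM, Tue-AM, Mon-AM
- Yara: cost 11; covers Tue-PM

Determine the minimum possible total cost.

22

Choose Eli and Lior: together they cover Tue-PM, Tue-AM, Thu-AM, Thu-PM, Mon-AM — every shift.
Total cost: 11 + 11 = 22.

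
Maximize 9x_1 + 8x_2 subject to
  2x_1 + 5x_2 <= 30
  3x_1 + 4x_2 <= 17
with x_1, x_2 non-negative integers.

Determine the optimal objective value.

45

(x_1,x_2)=(5,0): 2·5+5·0=10≤30, 3·5+4·0=15≤17, objective 45.
(x_1,x_2)=(4,1): 2·4+5·1=13≤30, 3·4+4·1=16≤17, objective 44.
(x_1,x_2)=(4,0): 2·4+5·0=8≤30, 3·4+4·0=12≤17, objective 36.
Maximum is 45 at (x_1,x_2)=(5,0).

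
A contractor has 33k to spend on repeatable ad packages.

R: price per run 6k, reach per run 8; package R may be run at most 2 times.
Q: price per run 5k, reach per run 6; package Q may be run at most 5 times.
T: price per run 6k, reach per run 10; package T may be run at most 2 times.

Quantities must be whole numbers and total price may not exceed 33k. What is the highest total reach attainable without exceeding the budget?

This is a bounded integer knapsack.
4×Q and 2×T: price 32 ≤ 33, reach 4·6 + 2·10 = 44.
1×R, 3×Q, and 2×T: price 33 ≤ 33, reach 1·8 + 3·6 + 2·10 = 46.
Best is 46.

46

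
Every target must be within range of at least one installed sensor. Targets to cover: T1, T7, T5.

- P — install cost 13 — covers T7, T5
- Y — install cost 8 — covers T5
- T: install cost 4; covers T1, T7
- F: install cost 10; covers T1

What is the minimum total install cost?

12

Choose Y and T: together they cover T1, T7, T5 — every target.
Total install cost: 8 + 4 = 12.
No cover costs less than 12.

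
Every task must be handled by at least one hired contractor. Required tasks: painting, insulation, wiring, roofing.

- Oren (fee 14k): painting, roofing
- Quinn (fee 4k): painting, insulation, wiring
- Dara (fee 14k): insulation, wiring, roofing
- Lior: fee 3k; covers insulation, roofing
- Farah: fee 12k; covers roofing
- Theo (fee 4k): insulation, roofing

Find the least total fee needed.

Choose Quinn and Lior: together they cover painting, insulation, wiring, roofing — every task.
Total fee: 4 + 3 = 7.
No cover costs less than 7.

7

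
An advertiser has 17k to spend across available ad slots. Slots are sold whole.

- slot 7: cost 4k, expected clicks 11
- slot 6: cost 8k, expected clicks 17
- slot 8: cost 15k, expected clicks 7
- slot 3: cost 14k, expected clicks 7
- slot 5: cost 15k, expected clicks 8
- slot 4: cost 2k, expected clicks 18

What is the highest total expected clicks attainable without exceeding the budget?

Take slot 7, slot 6, and slot 4: cost 4 + 8 + 2 = 14 ≤ 17, expected clicks 11 + 17 + 18 = 46.
No other feasible combination does better.

46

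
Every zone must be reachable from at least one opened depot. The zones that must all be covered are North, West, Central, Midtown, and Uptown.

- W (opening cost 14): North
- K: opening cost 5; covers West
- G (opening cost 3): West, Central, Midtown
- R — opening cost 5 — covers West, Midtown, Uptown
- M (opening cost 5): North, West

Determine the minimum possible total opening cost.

13

Choose G, R, and M: together they cover North, West, Central, Midtown, Uptown — every zone.
Total opening cost: 3 + 5 + 5 = 13.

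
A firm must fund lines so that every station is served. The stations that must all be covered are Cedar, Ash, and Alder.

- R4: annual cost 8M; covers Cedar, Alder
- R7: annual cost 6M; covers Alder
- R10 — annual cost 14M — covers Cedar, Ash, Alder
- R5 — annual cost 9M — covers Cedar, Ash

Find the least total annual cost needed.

14

The greedy cost-per-new-station heuristic would pick R4 and R5 for 17, but a cheaper cover exists.
R10 alone covers Cedar, Ash, Alder — every station.
Total annual cost: 14.
No cover costs less than 14.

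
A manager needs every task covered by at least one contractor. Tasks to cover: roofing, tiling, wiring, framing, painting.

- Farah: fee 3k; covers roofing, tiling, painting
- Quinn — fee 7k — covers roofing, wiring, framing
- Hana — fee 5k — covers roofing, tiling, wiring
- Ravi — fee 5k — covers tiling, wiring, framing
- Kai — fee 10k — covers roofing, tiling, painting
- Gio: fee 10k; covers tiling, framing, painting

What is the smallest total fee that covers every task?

8

Choose Farah and Ravi: together they cover roofing, tiling, wiring, framing, painting — every task.
Total fee: 3 + 5 = 8.
No cover costs less than 8.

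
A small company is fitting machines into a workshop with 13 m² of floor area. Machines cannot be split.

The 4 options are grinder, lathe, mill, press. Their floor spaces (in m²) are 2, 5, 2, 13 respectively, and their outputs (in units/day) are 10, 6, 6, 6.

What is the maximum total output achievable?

22

Take grinder, lathe, and mill: floor space 2 + 5 + 2 = 9 ≤ 13, output 10 + 6 + 6 = 22.
No other feasible combination does better.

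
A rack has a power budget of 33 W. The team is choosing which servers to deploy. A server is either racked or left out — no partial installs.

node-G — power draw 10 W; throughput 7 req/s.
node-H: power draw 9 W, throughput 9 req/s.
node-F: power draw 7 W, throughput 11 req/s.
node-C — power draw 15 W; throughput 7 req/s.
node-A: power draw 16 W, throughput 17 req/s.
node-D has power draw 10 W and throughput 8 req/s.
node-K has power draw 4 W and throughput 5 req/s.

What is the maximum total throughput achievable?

37

This is an integer program with binary decision variables.
Allowing fractional choices, the relaxed optimum would be about 39.0, but servers are indivisible.
node-F + node-A + node-D: power draw 7 + 16 + 10 = 33 ≤ 33, throughput 11 + 17 + 8 = 36.
node-H + node-F + node-A: power draw 9 + 7 + 16 = 32 ≤ 33, throughput 9 + 11 + 17 = 37.
Best is node-H, node-F, and node-A with total throughput 37.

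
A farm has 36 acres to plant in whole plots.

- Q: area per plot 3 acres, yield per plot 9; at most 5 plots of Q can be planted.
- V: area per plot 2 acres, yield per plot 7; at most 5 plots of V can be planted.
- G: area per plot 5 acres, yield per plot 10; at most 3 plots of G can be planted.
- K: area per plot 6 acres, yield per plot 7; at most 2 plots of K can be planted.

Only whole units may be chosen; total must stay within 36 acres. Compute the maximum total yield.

This is a bounded integer knapsack.
V has the best ratio (7/2); taking only V gives at most 5×7 = 35 (stopped by the supply cap of 5).
Mixing does better — 5×Q, 5×V, and 2×G: area 35 ≤ 36, yield 5·9 + 5·7 + 2·10 = 100.

100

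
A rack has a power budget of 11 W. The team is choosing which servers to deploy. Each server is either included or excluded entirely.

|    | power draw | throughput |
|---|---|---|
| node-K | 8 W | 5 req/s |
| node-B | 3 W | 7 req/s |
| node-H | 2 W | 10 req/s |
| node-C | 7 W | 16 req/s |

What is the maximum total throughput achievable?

26

node-H + node-C: power draw 2 + 7 = 9 ≤ 11, throughput 10 + 16 = 26.
node-B + node-H: power draw 3 + 2 = 5 ≤ 11, throughput 7 + 10 = 17.
node-B + node-C: power draw 3 + 7 = 10 ≤ 11, throughput 7 + 16 = 23.
Best is node-H and node-C with total throughput 26.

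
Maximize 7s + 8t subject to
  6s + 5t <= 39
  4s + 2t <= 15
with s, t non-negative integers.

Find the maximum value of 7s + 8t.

56

The continuous relaxation peaks at (0, 7.5) with value 60.00; rounding to a feasible lattice point costs some objective.
(s,t)=(0,7): 6·0+5·7=35≤39, 4·0+2·7=14≤15, objective 56.
(s,t)=(0,6): 6·0+5·6=30≤39, 4·0+2·6=12≤15, objective 48.
The best lattice point is (0,7), giving 56.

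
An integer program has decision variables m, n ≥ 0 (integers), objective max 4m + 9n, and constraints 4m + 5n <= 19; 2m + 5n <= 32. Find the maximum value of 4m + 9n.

(m,n)=(1,3): 4·1+5·3=19≤19, 2·1+5·3=17≤32, objective 31.
(m,n)=(0,3): 4·0+5·3=15≤19, 2·0+5·3=15≤32, objective 27.
(m,n)=(2,2): 4·2+5·2=18≤19, 2·2+5·2=14≤32, objective 26.
No feasible integer point exceeds 31.

31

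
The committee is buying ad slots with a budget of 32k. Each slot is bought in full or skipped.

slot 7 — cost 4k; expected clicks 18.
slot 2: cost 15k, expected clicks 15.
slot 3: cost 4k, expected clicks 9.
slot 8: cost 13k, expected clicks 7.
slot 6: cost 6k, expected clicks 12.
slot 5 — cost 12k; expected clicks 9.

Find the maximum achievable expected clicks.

slot 7 + slot 3 + slot 6 + slot 5: cost 4 + 4 + 6 + 12 = 26 ≤ 32, expected clicks 18 + 9 + 12 + 9 = 48.
slot 7 + slot 2 + slot 3 + slot 6: cost 4 + 15 + 4 + 6 = 29 ≤ 32, expected clicks 18 + 15 + 9 + 12 = 54.
Best is slot 7, slot 2, slot 3, and slot 6 with total expected clicks 54.

54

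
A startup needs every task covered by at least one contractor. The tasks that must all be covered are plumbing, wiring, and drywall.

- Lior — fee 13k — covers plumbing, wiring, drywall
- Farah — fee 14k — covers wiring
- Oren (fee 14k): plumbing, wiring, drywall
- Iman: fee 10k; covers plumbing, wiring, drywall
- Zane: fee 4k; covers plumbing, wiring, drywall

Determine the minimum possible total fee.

4

Zane alone covers plumbing, wiring, drywall — every task.
Total fee: 4.
No cover costs less than 4.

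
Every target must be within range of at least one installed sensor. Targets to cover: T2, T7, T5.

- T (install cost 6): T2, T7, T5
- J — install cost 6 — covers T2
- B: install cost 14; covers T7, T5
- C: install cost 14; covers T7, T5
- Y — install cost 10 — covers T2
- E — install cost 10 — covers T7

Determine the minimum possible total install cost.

6

T alone covers T2, T7, T5 — every target.
Total install cost: 6.
No cover costs less than 6.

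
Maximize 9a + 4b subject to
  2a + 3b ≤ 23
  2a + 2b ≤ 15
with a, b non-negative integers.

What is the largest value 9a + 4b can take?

(a,b)=(7,0): 2·7+3·0=14≤23, 2·7+2·0=14≤15, objective 63.
(a,b)=(6,1): 2·6+3·1=15≤23, 2·6+2·1=14≤15, objective 58.
(a,b)=(6,0): 2·6+3·0=12≤23, 2·6+2·0=12≤15, objective 54.
Maximum is 63 at (a,b)=(7,0).

63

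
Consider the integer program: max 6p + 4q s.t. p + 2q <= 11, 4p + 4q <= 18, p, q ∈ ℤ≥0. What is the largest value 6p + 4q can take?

24

Relaxing integrality, the LP optimum is 27.00 at (p,q) = (4.5, 0), which is not an integer point.
(p,q)=(4,0): 1·4+2·0=4≤11, 4·4+4·0=16≤18, objective 24.
(p,q)=(3,1): 1·3+2·1=5≤11, 4·3+4·1=16≤18, objective 22.
(p,q)=(3,0): 1·3+2·0=3≤11, 4·3+4·0=12≤18, objective 18.
The best lattice point is (4,0), giving 24.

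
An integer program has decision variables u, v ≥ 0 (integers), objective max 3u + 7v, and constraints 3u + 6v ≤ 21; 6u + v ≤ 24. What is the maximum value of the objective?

24

(u,v)=(1,3): 3·1+6·3=21≤21, 6·1+1·3=9≤24, objective 24.
(u,v)=(0,3): 3·0+6·3=18≤21, 6·0+1·3=3≤24, objective 21.
(u,v)=(2,2): 3·2+6·2=18≤21, 6·2+1·2=14≤24, objective 20.
No feasible integer point exceeds 24.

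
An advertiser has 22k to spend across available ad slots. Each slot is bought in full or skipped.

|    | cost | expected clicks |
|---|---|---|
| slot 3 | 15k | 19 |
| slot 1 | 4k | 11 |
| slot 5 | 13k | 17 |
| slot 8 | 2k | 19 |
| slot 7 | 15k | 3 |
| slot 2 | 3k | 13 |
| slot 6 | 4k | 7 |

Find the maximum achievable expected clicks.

Treat it as a binary knapsack problem.
Take slot 1, slot 5, slot 8, and slot 2: cost 4 + 13 + 2 + 3 = 22 ≤ 22, expected clicks 11 + 17 + 19 + 13 = 60.
No other feasible combination does better.

60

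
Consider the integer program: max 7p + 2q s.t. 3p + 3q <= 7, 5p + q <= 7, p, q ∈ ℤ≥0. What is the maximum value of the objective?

The continuous relaxation peaks at (1.17, 1.17) with value 10.50; rounding to a feasible lattice point costs some objective.
(p,q)=(1,1): 3·1+3·1=6≤7, 5·1+1·1=6≤7, objective 9.
(p,q)=(1,0): 3·1+3·0=3≤7, 5·1+1·0=5≤7, objective 7.
Maximum is 9 at (p,q)=(1,1).

9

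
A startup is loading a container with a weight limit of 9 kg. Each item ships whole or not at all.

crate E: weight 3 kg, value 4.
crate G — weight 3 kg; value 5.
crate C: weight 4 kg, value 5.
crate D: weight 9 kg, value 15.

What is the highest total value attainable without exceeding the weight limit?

crate D: weight 9 ≤ 9, value 15.
crate E + crate G: weight 3 + 3 = 6 ≤ 9, value 4 + 5 = 9.
crate G + crate C: weight 3 + 4 = 7 ≤ 9, value 5 + 5 = 10.
Best is crate D with total value 15.

15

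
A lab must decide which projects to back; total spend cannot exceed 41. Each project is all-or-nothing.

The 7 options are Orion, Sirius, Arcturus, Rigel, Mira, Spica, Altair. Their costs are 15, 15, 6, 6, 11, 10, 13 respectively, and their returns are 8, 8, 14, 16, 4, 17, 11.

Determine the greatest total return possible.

58

Take Arcturus, Rigel, Spica, and Altair: cost 6 + 6 + 10 + 13 = 35 ≤ 41, return 14 + 16 + 17 + 11 = 58.
No other feasible combination does better.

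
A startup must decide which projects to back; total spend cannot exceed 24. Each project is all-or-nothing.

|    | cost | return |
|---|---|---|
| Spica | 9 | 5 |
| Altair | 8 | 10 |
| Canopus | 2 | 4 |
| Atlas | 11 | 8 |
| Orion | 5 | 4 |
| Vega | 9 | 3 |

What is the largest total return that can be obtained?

23

Take Spica, Altair, Canopus, and Orion: cost 9 + 8 + 2 + 5 = 24 ≤ 24, return 5 + 10 + 4 + 4 = 23.
No other feasible combination does better.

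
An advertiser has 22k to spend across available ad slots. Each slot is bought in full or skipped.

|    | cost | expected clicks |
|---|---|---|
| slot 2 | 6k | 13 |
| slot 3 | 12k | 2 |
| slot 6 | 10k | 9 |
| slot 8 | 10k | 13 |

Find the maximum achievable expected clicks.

26

This is an integer program with binary decision variables.
Allowing fractional choices, the relaxed optimum would be about 31.4, but ad slots are indivisible.
slot 2 + slot 8: cost 6 + 10 = 16 ≤ 22, expected clicks 13 + 13 = 26.
slot 2 + slot 6: cost 6 + 10 = 16 ≤ 22, expected clicks 13 + 9 = 22.
Best is slot 2 and slot 8 with total expected clicks 26.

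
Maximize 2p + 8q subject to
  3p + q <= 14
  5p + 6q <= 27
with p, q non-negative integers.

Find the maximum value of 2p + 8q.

(p,q)=(0,4): 3·0+1·4=4≤14, 5·0+6·4=24≤27, objective 32.
(p,q)=(1,3): 3·1+1·3=6≤14, 5·1+6·3=23≤27, objective 26.
(p,q)=(0,3): 3·0+1·3=3≤14, 5·0+6·3=18≤27, objective 24.
Maximum is 32 at (p,q)=(0,4).

32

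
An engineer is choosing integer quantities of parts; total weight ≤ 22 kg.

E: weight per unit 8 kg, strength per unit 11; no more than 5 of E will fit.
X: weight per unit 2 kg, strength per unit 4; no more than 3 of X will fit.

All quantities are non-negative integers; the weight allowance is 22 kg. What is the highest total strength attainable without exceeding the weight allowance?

34

This is a bounded integer knapsack.
Take 2×E and 3×X: weight 22 ≤ 22, strength 2·11 + 3·4 = 34.
X has the best ratio (4/2) and is taken to its limit of 3; remaining capacity is filled optimally with the others.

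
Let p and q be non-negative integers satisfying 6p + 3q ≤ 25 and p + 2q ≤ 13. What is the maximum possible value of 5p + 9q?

59

Relaxing integrality, the LP optimum is 59.11 at (p,q) = (1.22, 5.89), which is not an integer point.
(p,q)=(1,6): 6·1+3·6=24≤25, 1·1+2·6=13≤13, objective 59.
(p,q)=(0,6): 6·0+3·6=18≤25, 1·0+2·6=12≤13, objective 54.
(p,q)=(1,5): 6·1+3·5=21≤25, 1·1+2·5=11≤13, objective 50.
(p,q)=(2,4): 6·2+3·4=24≤25, 1·2+2·4=10≤13, objective 46.
No feasible integer point exceeds 59.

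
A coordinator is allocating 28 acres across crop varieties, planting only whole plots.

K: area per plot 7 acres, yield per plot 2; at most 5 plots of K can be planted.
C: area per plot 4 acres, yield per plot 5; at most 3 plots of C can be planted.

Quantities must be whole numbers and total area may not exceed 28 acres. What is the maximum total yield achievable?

19

This is a bounded integer knapsack.
1×K and 3×C: area 19 ≤ 28, yield 1·2 + 3·5 = 17.
2×K and 3×C: area 26 ≤ 28, yield 2·2 + 3·5 = 19.
Best is 19.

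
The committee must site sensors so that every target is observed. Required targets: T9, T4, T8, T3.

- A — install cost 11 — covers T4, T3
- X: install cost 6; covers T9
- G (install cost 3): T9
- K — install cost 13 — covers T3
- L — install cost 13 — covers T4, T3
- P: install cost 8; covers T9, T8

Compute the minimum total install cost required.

19

This is an integer covering problem.
Choose A and P: together they cover T9, T4, T8, T3 — every target.
Total install cost: 11 + 8 = 19.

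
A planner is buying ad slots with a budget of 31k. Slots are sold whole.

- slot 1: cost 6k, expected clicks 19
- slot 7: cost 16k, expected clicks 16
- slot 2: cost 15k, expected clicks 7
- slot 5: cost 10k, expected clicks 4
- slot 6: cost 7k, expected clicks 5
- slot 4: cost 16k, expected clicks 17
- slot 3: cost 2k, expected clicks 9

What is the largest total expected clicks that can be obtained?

50

slot 1 + slot 7 + slot 6 + slot 3: cost 6 + 16 + 7 + 2 = 31 ≤ 31, expected clicks 19 + 16 + 5 + 9 = 49.
slot 1 + slot 4 + slot 3: cost 6 + 16 + 2 = 24 ≤ 31, expected clicks 19 + 17 + 9 = 45.
slot 1 + slot 6 + slot 4 + slot 3: cost 6 + 7 + 16 + 2 = 31 ≤ 31, expected clicks 19 + 5 + 17 + 9 = 50.
Best is slot 1, slot 6, slot 4, and slot 3 with total expected clicks 50.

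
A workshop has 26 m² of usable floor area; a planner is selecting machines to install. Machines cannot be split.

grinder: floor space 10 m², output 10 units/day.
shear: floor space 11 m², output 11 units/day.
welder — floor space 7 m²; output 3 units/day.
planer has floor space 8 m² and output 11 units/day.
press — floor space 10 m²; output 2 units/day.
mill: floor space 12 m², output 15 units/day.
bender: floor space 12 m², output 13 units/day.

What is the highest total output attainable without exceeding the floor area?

This is a 0-1 knapsack instance.
planer + mill: floor space 8 + 12 = 20 ≤ 26, output 11 + 15 = 26.
mill + bender: floor space 12 + 12 = 24 ≤ 26, output 15 + 13 = 28.
Best is mill and bender with total output 28.

28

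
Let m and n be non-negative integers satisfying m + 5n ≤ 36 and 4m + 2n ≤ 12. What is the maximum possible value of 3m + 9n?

54

(m,n)=(0,6): 1·0+5·6=30≤36, 4·0+2·6=12≤12, objective 54.
(m,n)=(0,5): 1·0+5·5=25≤36, 4·0+2·5=10≤12, objective 45.
Maximum is 54 at (m,n)=(0,6).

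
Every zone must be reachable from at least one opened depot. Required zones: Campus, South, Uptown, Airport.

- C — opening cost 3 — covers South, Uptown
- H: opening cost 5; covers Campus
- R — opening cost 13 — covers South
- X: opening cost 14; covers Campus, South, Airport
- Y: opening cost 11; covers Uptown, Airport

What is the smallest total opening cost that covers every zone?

The greedy cost-per-new-zone heuristic would pick C, H, and Y for 19, but a cheaper cover exists.
Choose C and X: together they cover Campus, South, Uptown, Airport — every zone.
Total opening cost: 3 + 14 = 17.
No cover costs less than 17.

17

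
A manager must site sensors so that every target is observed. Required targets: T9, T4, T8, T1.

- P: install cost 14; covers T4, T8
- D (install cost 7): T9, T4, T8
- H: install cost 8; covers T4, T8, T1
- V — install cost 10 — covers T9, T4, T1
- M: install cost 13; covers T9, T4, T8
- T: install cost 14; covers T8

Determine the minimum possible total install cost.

15

This is an integer covering problem.
Choose D and H: together they cover T9, T4, T8, T1 — every target.
Total install cost: 7 + 8 = 15.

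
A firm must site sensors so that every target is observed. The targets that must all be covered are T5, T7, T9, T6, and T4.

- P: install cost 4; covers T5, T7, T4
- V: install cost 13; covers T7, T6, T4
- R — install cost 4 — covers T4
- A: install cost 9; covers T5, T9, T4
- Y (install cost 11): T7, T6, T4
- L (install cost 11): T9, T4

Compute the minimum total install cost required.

The greedy cost-per-new-target heuristic would pick P, A, and Y for 24, but a cheaper cover exists.
Choose A and Y: together they cover T5, T7, T9, T6, T4 — every target.
Total install cost: 9 + 11 = 20.
No cover costs less than 20.

20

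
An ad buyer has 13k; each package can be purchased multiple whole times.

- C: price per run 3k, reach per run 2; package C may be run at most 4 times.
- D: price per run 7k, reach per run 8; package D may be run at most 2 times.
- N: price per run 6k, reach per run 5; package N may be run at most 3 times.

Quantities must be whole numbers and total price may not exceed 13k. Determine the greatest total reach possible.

D has the best ratio (8/7); taking only D gives at most 1×8 = 8 (stopped by the price limit).
Mixing does better — 1×D and 1×N: price 13 ≤ 13, reach 1·8 + 1·5 = 13.

13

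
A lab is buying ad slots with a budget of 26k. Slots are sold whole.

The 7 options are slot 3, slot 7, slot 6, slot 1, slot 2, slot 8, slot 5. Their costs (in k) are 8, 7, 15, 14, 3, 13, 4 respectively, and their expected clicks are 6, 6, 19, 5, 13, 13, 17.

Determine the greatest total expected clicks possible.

49

This is a 0-1 knapsack instance.
Allowing fractional choices, the relaxed optimum would be about 53.0, but ad slots are indivisible.
slot 6 + slot 2 + slot 5: cost 15 + 3 + 4 = 22 ≤ 26, expected clicks 19 + 13 + 17 = 49.
slot 2 + slot 8 + slot 5: cost 3 + 13 + 4 = 20 ≤ 26, expected clicks 13 + 13 + 17 = 43.
slot 3 + slot 7 + slot 2 + slot 5: cost 8 + 7 + 3 + 4 = 22 ≤ 26, expected clicks 6 + 6 + 13 + 17 = 42.
Best is slot 6, slot 2, and slot 5 with total expected clicks 49.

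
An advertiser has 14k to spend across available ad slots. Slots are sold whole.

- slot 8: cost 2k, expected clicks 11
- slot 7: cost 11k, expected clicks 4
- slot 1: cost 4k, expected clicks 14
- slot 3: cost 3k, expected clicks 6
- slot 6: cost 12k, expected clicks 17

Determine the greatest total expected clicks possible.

Allowing fractional choices, the relaxed optimum would be about 38.1, but ad slots are indivisible.
slot 8 + slot 6: cost 2 + 12 = 14 ≤ 14, expected clicks 11 + 17 = 28.
slot 8 + slot 1: cost 2 + 4 = 6 ≤ 14, expected clicks 11 + 14 = 25.
slot 8 + slot 1 + slot 3: cost 2 + 4 + 3 = 9 ≤ 14, expected clicks 11 + 14 + 6 = 31.
Best is slot 8, slot 1, and slot 3 with total expected clicks 31.

31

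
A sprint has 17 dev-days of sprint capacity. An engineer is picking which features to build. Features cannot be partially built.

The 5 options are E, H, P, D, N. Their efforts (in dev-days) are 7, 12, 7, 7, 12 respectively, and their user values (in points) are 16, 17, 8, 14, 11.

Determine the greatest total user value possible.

Allowing fractional choices, the relaxed optimum would be about 34.2, but features are indivisible.
E + P: effort 7 + 7 = 14 ≤ 17, user value 16 + 8 = 24.
E + D: effort 7 + 7 = 14 ≤ 17, user value 16 + 14 = 30.
Best is E and D with total user value 30.

30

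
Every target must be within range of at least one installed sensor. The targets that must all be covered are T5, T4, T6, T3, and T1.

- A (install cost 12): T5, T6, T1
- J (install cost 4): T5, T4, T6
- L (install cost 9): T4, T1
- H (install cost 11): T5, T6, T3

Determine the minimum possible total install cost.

The greedy cost-per-new-target heuristic would pick J, L, and H for 24, but a cheaper cover exists.
Choose L and H: together they cover T5, T4, T6, T3, T1 — every target.
Total install cost: 9 + 11 = 20.
No cover costs less than 20.

20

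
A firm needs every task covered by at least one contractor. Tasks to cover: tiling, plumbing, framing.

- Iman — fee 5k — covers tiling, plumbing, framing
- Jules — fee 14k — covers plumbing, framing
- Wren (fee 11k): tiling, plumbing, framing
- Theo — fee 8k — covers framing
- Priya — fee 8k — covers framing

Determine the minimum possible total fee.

Iman alone covers tiling, plumbing, framing — every task.
Total fee: 5.
No cover costs less than 5.

5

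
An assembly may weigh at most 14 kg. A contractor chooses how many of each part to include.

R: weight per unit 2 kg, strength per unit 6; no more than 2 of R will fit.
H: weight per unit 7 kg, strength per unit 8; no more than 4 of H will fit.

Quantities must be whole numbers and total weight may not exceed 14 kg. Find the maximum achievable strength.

20

R has the best ratio (6/2); taking only R gives at most 2×6 = 12 (stopped by the supply cap of 2).
Mixing does better — 2×R and 1×H: weight 11 ≤ 14, strength 2·6 + 1·8 = 20.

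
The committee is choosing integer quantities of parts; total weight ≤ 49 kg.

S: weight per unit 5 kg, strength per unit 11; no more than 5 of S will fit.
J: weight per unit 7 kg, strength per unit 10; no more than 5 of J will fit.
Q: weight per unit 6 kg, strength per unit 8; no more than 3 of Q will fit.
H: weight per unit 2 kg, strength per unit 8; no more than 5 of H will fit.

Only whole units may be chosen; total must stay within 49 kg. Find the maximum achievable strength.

5×S, 2×J, and 5×H: weight 49 ≤ 49, strength 5·11 + 2·10 + 5·8 = 115.
5×S, 1×J, 1×Q, and 5×H: weight 48 ≤ 49, strength 5·11 + 1·10 + 1·8 + 5·8 = 113.
Best is 115.

115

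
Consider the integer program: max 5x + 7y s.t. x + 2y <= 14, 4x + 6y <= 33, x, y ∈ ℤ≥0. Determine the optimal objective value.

40

(x,y)=(8,0): 1·8+2·0=8≤14, 4·8+6·0=32≤33, objective 40.
(x,y)=(7,0): 1·7+2·0=7≤14, 4·7+6·0=28≤33, objective 35.
The best lattice point is (8,0), giving 40.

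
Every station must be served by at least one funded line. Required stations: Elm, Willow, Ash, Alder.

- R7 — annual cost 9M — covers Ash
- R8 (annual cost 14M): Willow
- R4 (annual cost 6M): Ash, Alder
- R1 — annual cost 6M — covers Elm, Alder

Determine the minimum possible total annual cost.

Choose R8, R4, and R1: together they cover Elm, Willow, Ash, Alder — every station.
Total annual cost: 14 + 6 + 6 = 26.
No cover costs less than 26.

26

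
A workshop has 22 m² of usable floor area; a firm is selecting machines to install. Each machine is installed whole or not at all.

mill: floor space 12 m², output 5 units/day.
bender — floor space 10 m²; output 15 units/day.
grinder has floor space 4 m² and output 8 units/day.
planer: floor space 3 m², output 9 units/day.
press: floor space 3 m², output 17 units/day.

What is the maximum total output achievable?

49

This is an integer program with binary decision variables.
Allowing fractional choices, the relaxed optimum would be about 49.8, but machines are indivisible.
bender + planer + press: floor space 10 + 3 + 3 = 16 ≤ 22, output 15 + 9 + 17 = 41.
bender + grinder + planer + press: floor space 10 + 4 + 3 + 3 = 20 ≤ 22, output 15 + 8 + 9 + 17 = 49.
Best is bender, grinder, planer, and press with total output 49.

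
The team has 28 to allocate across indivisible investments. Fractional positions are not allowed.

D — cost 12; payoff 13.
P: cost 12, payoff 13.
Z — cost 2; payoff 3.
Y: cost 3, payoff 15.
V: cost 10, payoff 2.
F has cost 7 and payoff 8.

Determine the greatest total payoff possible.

41

Take D, P, and Y: cost 12 + 12 + 3 = 27 ≤ 28, payoff 13 + 13 + 15 = 41.
No other feasible combination does better.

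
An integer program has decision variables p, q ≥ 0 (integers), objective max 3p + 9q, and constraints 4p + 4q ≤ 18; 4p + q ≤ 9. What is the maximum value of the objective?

(p,q)=(0,4): 4·0+4·4=16≤18, 4·0+1·4=4≤9, objective 36.
(p,q)=(1,3): 4·1+4·3=16≤18, 4·1+1·3=7≤9, objective 30.
(p,q)=(0,3): 4·0+4·3=12≤18, 4·0+1·3=3≤9, objective 27.
Maximum is 36 at (p,q)=(0,4).

36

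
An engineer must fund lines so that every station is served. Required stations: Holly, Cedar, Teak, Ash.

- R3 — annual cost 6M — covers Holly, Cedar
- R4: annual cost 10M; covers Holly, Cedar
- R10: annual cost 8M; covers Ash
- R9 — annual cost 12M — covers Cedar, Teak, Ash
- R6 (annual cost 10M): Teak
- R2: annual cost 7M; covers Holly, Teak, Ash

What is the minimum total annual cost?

Choose R3 and R2: together they cover Holly, Cedar, Teak, Ash — every station.
Total annual cost: 6 + 7 = 13.
No cover costs less than 13.

13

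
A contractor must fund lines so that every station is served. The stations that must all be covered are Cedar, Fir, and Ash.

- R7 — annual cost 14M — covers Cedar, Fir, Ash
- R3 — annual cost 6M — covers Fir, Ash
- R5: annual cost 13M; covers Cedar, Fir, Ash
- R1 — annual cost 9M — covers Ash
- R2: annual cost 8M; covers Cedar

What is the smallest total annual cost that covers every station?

R5 alone covers Cedar, Fir, Ash — every station.
Total annual cost: 13.

13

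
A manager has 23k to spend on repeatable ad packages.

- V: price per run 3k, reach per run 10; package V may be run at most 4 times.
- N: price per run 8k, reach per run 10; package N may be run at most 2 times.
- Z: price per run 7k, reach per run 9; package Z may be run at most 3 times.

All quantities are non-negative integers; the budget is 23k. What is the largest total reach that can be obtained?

50

Take 4×V and 1×N: price 20 ≤ 23, reach 4·10 + 1·10 = 50.
V has the best ratio (10/3) and is taken to its limit of 4; remaining capacity is filled optimally with the others.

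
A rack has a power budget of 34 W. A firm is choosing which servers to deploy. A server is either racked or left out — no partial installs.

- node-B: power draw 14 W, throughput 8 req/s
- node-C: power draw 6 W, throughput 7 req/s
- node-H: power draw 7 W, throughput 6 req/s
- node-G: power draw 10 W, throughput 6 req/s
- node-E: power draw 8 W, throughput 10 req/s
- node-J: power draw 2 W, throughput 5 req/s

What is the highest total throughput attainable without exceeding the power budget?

34

Allowing fractional choices, the relaxed optimum would be about 34.6, but servers are indivisible.
node-C + node-H + node-G + node-E + node-J: power draw 6 + 7 + 10 + 8 + 2 = 33 ≤ 34, throughput 7 + 6 + 6 + 10 + 5 = 34.
node-B + node-C + node-E + node-J: power draw 14 + 6 + 8 + 2 = 30 ≤ 34, throughput 8 + 7 + 10 + 5 = 30.
node-C + node-H + node-G + node-E: power draw 6 + 7 + 10 + 8 = 31 ≤ 34, throughput 7 + 6 + 6 + 10 = 29.
Best is node-C, node-H, node-G, node-E, and node-J with total throughput 34.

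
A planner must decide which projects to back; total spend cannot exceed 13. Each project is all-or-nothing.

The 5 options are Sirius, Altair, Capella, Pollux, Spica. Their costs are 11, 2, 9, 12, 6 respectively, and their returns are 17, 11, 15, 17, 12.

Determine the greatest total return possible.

Treat it as a binary knapsack problem.
Altair + Capella: cost 2 + 9 = 11 ≤ 13, return 11 + 15 = 26.
Sirius + Altair: cost 11 + 2 = 13 ≤ 13, return 17 + 11 = 28.
Altair + Spica: cost 2 + 6 = 8 ≤ 13, return 11 + 12 = 23.
Best is Sirius and Altair with total return 28.

28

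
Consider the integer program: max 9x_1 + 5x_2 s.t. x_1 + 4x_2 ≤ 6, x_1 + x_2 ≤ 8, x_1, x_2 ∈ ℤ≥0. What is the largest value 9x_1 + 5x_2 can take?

54

(x_1,x_2)=(6,0): 1·6+4·0=6≤6, 1·6+1·0=6≤8, objective 54.
(x_1,x_2)=(5,0): 1·5+4·0=5≤6, 1·5+1·0=5≤8, objective 45.
No feasible integer point exceeds 54.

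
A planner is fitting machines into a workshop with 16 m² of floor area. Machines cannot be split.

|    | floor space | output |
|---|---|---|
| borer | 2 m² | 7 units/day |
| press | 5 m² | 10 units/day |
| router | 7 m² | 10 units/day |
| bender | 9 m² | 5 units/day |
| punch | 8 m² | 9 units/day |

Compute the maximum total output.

27

Treat it as a binary knapsack problem.
Allowing fractional choices, the relaxed optimum would be about 29.2, but machines are indivisible.
borer + press + punch: floor space 2 + 5 + 8 = 15 ≤ 16, output 7 + 10 + 9 = 26.
borer + press + router: floor space 2 + 5 + 7 = 14 ≤ 16, output 7 + 10 + 10 = 27.
Best is borer, press, and router with total output 27.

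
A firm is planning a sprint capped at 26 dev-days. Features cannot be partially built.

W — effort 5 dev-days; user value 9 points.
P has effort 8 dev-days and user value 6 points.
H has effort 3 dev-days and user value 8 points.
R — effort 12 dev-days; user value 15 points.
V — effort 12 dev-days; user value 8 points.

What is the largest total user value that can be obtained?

Treat it as a binary knapsack problem.
Take W, H, and R: effort 5 + 3 + 12 = 20 ≤ 26, user value 9 + 8 + 15 = 32.
No other feasible combination does better.

32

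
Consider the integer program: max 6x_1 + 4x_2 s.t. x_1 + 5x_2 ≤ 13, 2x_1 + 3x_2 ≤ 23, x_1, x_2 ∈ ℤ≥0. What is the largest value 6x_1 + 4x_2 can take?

Relaxing integrality, the LP optimum is 69.00 at (x_1,x_2) = (11.5, 0), which is not an integer point.
(x_1,x_2)=(11,0): 1·11+5·0=11≤13, 2·11+3·0=22≤23, objective 66.
(x_1,x_2)=(10,0): 1·10+5·0=10≤13, 2·10+3·0=20≤23, objective 60.
Maximum is 66 at (x_1,x_2)=(11,0).

66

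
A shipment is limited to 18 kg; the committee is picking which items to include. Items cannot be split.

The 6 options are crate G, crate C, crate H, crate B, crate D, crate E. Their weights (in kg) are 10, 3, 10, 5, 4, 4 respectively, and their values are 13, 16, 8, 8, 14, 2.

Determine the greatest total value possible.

Take crate G, crate C, and crate D: weight 10 + 3 + 4 = 17 ≤ 18, value 13 + 16 + 14 = 43.
No other feasible combination does better.

43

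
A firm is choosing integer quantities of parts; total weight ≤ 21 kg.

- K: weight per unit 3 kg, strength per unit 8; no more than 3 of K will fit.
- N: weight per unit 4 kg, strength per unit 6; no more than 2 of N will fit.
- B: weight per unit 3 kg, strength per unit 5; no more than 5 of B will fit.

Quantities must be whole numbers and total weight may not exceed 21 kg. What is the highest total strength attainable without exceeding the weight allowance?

44

3×K and 4×B: weight 21 ≤ 21, strength 3·8 + 4·5 = 44.
2×K and 5×B: weight 21 ≤ 21, strength 2·8 + 5·5 = 41.
Best is 44.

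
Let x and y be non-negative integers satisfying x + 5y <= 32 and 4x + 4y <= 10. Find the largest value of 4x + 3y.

8

The continuous relaxation peaks at (2.5, 0) with value 10.00; rounding to a feasible lattice point costs some objective.
(x,y)=(2,0): 1·2+5·0=2≤32, 4·2+4·0=8≤10, objective 8.
(x,y)=(1,1): 1·1+5·1=6≤32, 4·1+4·1=8≤10, objective 7.
(x,y)=(1,0): 1·1+5·0=1≤32, 4·1+4·0=4≤10, objective 4.
Maximum is 8 at (x,y)=(2,0).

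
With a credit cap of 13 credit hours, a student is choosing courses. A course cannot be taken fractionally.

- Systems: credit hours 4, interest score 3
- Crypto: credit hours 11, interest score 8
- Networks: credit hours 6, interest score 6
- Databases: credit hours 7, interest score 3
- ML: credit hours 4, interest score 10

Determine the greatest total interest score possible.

16

This is an integer program with binary decision variables.
Allowing fractional choices, the relaxed optimum would be about 18.2, but courses are indivisible.
Networks + ML: credit hours 6 + 4 = 10 ≤ 13, interest score 6 + 10 = 16.
Systems + ML: credit hours 4 + 4 = 8 ≤ 13, interest score 3 + 10 = 13.
Databases + ML: credit hours 7 + 4 = 11 ≤ 13, interest score 3 + 10 = 13.
Best is Networks and ML with total interest score 16.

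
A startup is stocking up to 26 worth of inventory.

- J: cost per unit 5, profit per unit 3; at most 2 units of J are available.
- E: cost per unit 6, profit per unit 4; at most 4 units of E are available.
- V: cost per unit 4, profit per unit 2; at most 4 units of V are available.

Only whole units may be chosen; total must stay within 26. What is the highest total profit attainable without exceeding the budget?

This is a bounded integer knapsack.
4×E: cost 24 ≤ 26, profit 4·4 = 16.
3×E and 2×V: cost 26 ≤ 26, profit 3·4 + 2·2 = 16.
Best is 16.

16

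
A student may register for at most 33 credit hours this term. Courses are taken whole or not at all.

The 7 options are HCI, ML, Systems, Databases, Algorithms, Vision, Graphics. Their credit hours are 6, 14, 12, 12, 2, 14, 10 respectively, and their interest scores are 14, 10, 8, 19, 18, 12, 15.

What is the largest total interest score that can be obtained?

Treat it as a binary knapsack problem.
Allowing fractional choices, the relaxed optimum would be about 68.6, but courses are indivisible.
HCI + Systems + Databases + Algorithms: credit hours 6 + 12 + 12 + 2 = 32 ≤ 33, interest score 14 + 8 + 19 + 18 = 59.
HCI + Databases + Algorithms + Graphics: credit hours 6 + 12 + 2 + 10 = 30 ≤ 33, interest score 14 + 19 + 18 + 15 = 66.
Best is HCI, Databases, Algorithms, and Graphics with total interest score 66.

66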